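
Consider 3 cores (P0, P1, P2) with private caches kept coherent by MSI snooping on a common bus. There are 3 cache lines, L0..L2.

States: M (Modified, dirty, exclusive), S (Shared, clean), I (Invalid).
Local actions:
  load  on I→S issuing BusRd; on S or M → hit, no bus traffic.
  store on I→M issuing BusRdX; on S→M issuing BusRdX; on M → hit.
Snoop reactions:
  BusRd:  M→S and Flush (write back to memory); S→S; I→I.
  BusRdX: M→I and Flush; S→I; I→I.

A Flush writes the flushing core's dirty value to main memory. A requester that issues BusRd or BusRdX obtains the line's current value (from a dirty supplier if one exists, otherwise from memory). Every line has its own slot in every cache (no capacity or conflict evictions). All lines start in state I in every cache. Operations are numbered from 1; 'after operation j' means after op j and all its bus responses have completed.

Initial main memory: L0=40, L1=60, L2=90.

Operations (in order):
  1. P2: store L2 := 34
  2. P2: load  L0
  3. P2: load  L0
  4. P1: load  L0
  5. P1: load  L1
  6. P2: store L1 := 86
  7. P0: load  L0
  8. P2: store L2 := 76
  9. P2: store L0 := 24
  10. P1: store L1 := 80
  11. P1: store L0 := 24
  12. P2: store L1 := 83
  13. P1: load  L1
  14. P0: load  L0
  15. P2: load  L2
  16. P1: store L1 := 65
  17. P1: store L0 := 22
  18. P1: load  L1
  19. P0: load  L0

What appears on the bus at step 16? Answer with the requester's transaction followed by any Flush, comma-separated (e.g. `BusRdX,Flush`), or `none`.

bus = BusRdX

  op1 P2: store L2 := 34 → I/I/M on L2; bus BusRdX; mem=90
  op2 P2: load  L0 → I/I/S on L0; bus BusRd; mem=40
  op3 P2: load  L0 → I/I/S on L0; bus (none); mem=40
  op4 P1: load  L0 → I/S/S on L0; bus BusRd; mem=40
  op5 P1: load  L1 → I/S/I on L1; bus BusRd; mem=60
  op6 P2: store L1 := 86 → I/I/M on L1; bus BusRdX; mem=60
  op7 P0: load  L0 → S/S/S on L0; bus BusRd; mem=40
  op8 P2: store L2 := 76 → I/I/M on L2; bus (none); mem=90
  op9 P2: store L0 := 24 → I/I/M on L0; bus BusRdX; mem=40
  op10 P1: store L1 := 80 → I/M/I on L1; bus BusRdX Flush; mem=86
  op11 P1: store L0 := 24 → I/M/I on L0; bus BusRdX Flush; mem=24
  op12 P2: store L1 := 83 → I/I/M on L1; bus BusRdX Flush; mem=80
  op13 P1: load  L1 → I/S/S on L1; bus BusRd Flush; mem=83
  op14 P0: load  L0 → S/S/I on L0; bus BusRd Flush; mem=24
  op15 P2: load  L2 → I/I/M on L2; bus (none); mem=90
  op16 P1: store L1 := 65 → I/M/I on L1; bus BusRdX; mem=83
  op17 P1: store L0 := 22 → I/M/I on L0; bus BusRdX; mem=24
  op18 P1: load  L1 → I/M/I on L1; bus (none); mem=83
  op19 P0: load  L0 → S/S/I on L0; bus BusRd Flush; mem=22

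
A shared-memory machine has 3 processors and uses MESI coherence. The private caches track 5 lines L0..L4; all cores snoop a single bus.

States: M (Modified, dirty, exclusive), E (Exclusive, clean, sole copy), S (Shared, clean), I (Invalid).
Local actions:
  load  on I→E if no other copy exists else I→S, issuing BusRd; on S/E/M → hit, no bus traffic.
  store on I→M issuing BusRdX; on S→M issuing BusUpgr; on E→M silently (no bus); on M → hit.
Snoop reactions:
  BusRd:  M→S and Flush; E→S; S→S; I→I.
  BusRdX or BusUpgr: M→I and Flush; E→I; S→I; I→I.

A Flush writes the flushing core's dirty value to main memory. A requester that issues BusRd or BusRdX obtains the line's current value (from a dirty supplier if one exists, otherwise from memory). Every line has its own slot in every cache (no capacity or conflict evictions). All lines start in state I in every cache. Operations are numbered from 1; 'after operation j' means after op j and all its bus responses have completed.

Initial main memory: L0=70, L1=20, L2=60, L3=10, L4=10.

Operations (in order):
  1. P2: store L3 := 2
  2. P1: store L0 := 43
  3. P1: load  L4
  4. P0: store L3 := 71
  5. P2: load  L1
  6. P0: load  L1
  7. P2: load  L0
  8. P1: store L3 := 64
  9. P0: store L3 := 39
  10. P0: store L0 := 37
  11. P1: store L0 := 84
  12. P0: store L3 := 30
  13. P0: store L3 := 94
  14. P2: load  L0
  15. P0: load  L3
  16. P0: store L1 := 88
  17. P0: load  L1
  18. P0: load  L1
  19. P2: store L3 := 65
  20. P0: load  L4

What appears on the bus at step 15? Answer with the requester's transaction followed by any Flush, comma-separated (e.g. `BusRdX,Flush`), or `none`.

step 1: P2: store L3 := 2  ⟶  IIM  (L3)  txn=BusRdX  M[L3]=10
step 2: P1: store L0 := 43  ⟶  IMI  (L0)  txn=BusRdX  M[L0]=70
step 3: P1: load  L4  ⟶  IEI  (L4)  txn=BusRd  M[L4]=10
step 4: P0: store L3 := 71  ⟶  MII  (L3)  txn=BusRdX+Flush  M[L3]=2
step 5: P2: load  L1  ⟶  IIE  (L1)  txn=BusRd  M[L1]=20
step 6: P0: load  L1  ⟶  SIS  (L1)  txn=BusRd  M[L1]=20
step 7: P2: load  L0  ⟶  ISS  (L0)  txn=BusRd+Flush  M[L0]=43
step 8: P1: store L3 := 64  ⟶  IMI  (L3)  txn=BusRdX+Flush  M[L3]=71
step 9: P0: store L3 := 39  ⟶  MII  (L3)  txn=BusRdX+Flush  M[L3]=64
step 10: P0: store L0 := 37  ⟶  MII  (L0)  txn=BusRdX  M[L0]=43
step 11: P1: store L0 := 84  ⟶  IMI  (L0)  txn=BusRdX+Flush  M[L0]=37
step 12: P0: store L3 := 30  ⟶  MII  (L3)  txn=∅  M[L3]=64
step 13: P0: store L3 := 94  ⟶  MII  (L3)  txn=∅  M[L3]=64
step 14: P2: load  L0  ⟶  ISS  (L0)  txn=BusRd+Flush  M[L0]=84
step 15: P0: load  L3  ⟶  MII  (L3)  txn=∅  M[L3]=64
step 16: P0: store L1 := 88  ⟶  MII  (L1)  txn=BusUpgr  M[L1]=20
step 17: P0: load  L1  ⟶  MII  (L1)  txn=∅  M[L1]=20
step 18: P0: load  L1  ⟶  MII  (L1)  txn=∅  M[L1]=20
step 19: P2: store L3 := 65  ⟶  IIM  (L3)  txn=BusRdX+Flush  M[L3]=94
step 20: P0: load  L4  ⟶  SSI  (L4)  txn=BusRd  M[L4]=10

bus = none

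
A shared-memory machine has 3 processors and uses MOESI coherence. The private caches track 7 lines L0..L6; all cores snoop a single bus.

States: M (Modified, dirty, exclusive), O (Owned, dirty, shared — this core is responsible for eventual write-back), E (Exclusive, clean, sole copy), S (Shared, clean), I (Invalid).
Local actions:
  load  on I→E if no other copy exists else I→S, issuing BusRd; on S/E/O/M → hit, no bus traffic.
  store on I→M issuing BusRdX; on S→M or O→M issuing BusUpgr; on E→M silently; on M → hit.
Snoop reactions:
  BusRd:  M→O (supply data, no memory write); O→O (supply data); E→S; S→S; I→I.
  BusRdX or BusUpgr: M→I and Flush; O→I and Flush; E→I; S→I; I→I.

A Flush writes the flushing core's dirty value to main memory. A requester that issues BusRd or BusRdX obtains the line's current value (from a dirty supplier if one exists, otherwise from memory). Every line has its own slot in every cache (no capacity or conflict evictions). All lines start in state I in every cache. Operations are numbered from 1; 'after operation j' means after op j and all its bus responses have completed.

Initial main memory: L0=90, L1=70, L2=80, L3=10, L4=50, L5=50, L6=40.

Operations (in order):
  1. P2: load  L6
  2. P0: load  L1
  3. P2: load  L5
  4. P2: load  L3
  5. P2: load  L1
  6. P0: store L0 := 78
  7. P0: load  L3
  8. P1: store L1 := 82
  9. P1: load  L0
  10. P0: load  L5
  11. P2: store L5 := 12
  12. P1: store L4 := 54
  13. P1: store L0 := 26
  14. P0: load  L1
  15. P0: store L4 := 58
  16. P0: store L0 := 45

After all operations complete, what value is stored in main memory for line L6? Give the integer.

memory[L6] = 40

step 1: P2: load  L6  ⟶  IIE  (L6)  txn=BusRd  M[L6]=40
step 2: P0: load  L1  ⟶  EII  (L1)  txn=BusRd  M[L1]=70
step 3: P2: load  L5  ⟶  IIE  (L5)  txn=BusRd  M[L5]=50
step 4: P2: load  L3  ⟶  IIE  (L3)  txn=BusRd  M[L3]=10
step 5: P2: load  L1  ⟶  SIS  (L1)  txn=BusRd  M[L1]=70
step 6: P0: store L0 := 78  ⟶  MII  (L0)  txn=BusRdX  M[L0]=90
step 7: P0: load  L3  ⟶  SIS  (L3)  txn=BusRd  M[L3]=10
step 8: P1: store L1 := 82  ⟶  IMI  (L1)  txn=BusRdX  M[L1]=70
step 9: P1: load  L0  ⟶  OSI  (L0)  txn=BusRd  M[L0]=90
step 10: P0: load  L5  ⟶  SIS  (L5)  txn=BusRd  M[L5]=50
step 11: P2: store L5 := 12  ⟶  IIM  (L5)  txn=BusUpgr  M[L5]=50
step 12: P1: store L4 := 54  ⟶  IMI  (L4)  txn=BusRdX  M[L4]=50
step 13: P1: store L0 := 26  ⟶  IMI  (L0)  txn=BusUpgr+Flush  M[L0]=78
step 14: P0: load  L1  ⟶  SOI  (L1)  txn=BusRd  M[L1]=70
step 15: P0: store L4 := 58  ⟶  MII  (L4)  txn=BusRdX+Flush  M[L4]=54
step 16: P0: store L0 := 45  ⟶  MII  (L0)  txn=BusRdX+Flush  M[L0]=26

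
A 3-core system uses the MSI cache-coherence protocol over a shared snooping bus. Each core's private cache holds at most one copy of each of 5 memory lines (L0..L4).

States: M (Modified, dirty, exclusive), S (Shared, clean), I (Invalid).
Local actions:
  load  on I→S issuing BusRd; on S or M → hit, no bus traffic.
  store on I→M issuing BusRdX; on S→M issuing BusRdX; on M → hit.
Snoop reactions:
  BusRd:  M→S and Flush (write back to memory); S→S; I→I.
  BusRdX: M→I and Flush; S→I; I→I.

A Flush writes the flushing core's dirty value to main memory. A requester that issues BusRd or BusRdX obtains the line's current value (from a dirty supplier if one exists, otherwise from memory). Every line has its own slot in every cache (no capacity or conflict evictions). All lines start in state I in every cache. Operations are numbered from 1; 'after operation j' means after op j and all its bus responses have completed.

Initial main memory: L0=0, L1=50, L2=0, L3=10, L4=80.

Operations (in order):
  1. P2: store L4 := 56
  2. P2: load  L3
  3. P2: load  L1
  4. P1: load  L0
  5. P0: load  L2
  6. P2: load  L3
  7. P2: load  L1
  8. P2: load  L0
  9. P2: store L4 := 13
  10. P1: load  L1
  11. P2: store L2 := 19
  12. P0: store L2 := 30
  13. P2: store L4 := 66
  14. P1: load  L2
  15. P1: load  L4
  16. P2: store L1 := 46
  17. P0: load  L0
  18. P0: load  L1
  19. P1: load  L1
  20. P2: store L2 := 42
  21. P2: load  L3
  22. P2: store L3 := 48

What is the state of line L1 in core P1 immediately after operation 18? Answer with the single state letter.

[1] P2: store L4 := 56 | P0:I, P1:I, P2:M(56) | bus: BusRdX
[2] P2: load  L3 | P0:I, P1:I, P2:S(10) | bus: BusRd
[3] P2: load  L1 | P0:I, P1:I, P2:S(50) | bus: BusRd
[4] P1: load  L0 | P0:I, P1:S(0), P2:I | bus: BusRd
[5] P0: load  L2 | P0:S(0), P1:I, P2:I | bus: BusRd
[6] P2: load  L3 | P0:I, P1:I, P2:S(10) | bus: none
[7] P2: load  L1 | P0:I, P1:I, P2:S(50) | bus: none
[8] P2: load  L0 | P0:I, P1:S(0), P2:S(0) | bus: BusRd
[9] P2: store L4 := 13 | P0:I, P1:I, P2:M(13) | bus: none
[10] P1: load  L1 | P0:I, P1:S(50), P2:S(50) | bus: BusRd
[11] P2: store L2 := 19 | P0:I, P1:I, P2:M(19) | bus: BusRdX
[12] P0: store L2 := 30 | P0:M(30), P1:I, P2:I | bus: BusRdX,Flush
[13] P2: store L4 := 66 | P0:I, P1:I, P2:M(66) | bus: none
[14] P1: load  L2 | P0:S(30), P1:S(30), P2:I | bus: BusRd,Flush
[15] P1: load  L4 | P0:I, P1:S(66), P2:S(66) | bus: BusRd,Flush
[16] P2: store L1 := 46 | P0:I, P1:I, P2:M(46) | bus: BusRdX
[17] P0: load  L0 | P0:S(0), P1:S(0), P2:S(0) | bus: BusRd
[18] P0: load  L1 | P0:S(46), P1:I, P2:S(46) | bus: BusRd,Flush
[19] P1: load  L1 | P0:S(46), P1:S(46), P2:S(46) | bus: BusRd
[20] P2: store L2 := 42 | P0:I, P1:I, P2:M(42) | bus: BusRdX
[21] P2: load  L3 | P0:I, P1:I, P2:S(10) | bus: none
[22] P2: store L3 := 48 | P0:I, P1:I, P2:M(48) | bus: BusRdX

state = I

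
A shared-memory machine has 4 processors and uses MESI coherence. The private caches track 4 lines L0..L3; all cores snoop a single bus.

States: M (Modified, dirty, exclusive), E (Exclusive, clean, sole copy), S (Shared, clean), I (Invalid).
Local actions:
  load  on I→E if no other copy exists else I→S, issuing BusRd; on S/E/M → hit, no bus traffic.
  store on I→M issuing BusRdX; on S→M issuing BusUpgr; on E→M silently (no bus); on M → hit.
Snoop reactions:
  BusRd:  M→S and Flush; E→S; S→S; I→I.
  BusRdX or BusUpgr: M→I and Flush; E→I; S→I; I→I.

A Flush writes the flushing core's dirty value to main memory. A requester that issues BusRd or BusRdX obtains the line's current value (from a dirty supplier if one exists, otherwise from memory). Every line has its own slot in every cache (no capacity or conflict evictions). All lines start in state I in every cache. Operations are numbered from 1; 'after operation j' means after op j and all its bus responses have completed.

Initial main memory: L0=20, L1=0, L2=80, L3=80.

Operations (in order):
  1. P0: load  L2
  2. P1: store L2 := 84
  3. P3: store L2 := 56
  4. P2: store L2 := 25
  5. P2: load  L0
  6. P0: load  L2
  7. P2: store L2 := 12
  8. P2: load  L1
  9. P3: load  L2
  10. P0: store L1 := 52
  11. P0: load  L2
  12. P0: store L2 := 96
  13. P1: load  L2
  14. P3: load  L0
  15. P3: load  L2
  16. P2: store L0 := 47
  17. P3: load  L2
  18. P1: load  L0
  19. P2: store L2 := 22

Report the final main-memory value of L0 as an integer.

[1] P0: load  L2 | P0:E(80), P1:I, P2:I, P3:I | bus: BusRd
[2] P1: store L2 := 84 | P0:I, P1:M(84), P2:I, P3:I | bus: BusRdX
[3] P3: store L2 := 56 | P0:I, P1:I, P2:I, P3:M(56) | bus: BusRdX,Flush
[4] P2: store L2 := 25 | P0:I, P1:I, P2:M(25), P3:I | bus: BusRdX,Flush
[5] P2: load  L0 | P0:I, P1:I, P2:E(20), P3:I | bus: BusRd
[6] P0: load  L2 | P0:S(25), P1:I, P2:S(25), P3:I | bus: BusRd,Flush
[7] P2: store L2 := 12 | P0:I, P1:I, P2:M(12), P3:I | bus: BusUpgr
[8] P2: load  L1 | P0:I, P1:I, P2:E(0), P3:I | bus: BusRd
[9] P3: load  L2 | P0:I, P1:I, P2:S(12), P3:S(12) | bus: BusRd,Flush
[10] P0: store L1 := 52 | P0:M(52), P1:I, P2:I, P3:I | bus: BusRdX
[11] P0: load  L2 | P0:S(12), P1:I, P2:S(12), P3:S(12) | bus: BusRd
[12] P0: store L2 := 96 | P0:M(96), P1:I, P2:I, P3:I | bus: BusUpgr
[13] P1: load  L2 | P0:S(96), P1:S(96), P2:I, P3:I | bus: BusRd,Flush
[14] P3: load  L0 | P0:I, P1:I, P2:S(20), P3:S(20) | bus: BusRd
[15] P3: load  L2 | P0:S(96), P1:S(96), P2:I, P3:S(96) | bus: BusRd
[16] P2: store L0 := 47 | P0:I, P1:I, P2:M(47), P3:I | bus: BusUpgr
[17] P3: load  L2 | P0:S(96), P1:S(96), P2:I, P3:S(96) | bus: none
[18] P1: load  L0 | P0:I, P1:S(47), P2:S(47), P3:I | bus: BusRd,Flush
[19] P2: store L2 := 22 | P0:I, P1:I, P2:M(22), P3:I | bus: BusRdX

memory[L0] = 47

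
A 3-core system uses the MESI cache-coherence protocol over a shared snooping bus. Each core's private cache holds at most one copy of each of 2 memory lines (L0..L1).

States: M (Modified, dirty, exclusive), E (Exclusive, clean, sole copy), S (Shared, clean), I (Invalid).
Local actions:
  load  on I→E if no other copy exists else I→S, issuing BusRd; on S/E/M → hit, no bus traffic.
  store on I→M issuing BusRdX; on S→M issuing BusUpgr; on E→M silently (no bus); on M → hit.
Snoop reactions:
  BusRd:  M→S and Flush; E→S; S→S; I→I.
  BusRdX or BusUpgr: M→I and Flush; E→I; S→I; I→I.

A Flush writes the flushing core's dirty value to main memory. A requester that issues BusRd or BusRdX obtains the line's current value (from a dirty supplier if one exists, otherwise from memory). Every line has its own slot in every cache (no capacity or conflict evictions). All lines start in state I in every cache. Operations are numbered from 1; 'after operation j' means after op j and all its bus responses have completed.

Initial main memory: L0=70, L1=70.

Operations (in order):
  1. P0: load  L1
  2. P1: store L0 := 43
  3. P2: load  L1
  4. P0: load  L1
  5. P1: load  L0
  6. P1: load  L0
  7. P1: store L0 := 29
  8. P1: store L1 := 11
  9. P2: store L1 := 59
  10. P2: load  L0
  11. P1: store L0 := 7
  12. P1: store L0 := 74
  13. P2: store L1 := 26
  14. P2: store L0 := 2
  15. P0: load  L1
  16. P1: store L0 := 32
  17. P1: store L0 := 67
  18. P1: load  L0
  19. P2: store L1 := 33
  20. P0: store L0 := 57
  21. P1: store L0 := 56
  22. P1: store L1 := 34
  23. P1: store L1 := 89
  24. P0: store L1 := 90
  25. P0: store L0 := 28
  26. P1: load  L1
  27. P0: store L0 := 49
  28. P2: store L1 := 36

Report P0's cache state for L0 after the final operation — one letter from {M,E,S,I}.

[1] P0: load  L1 | P0:E(70), P1:I, P2:I | bus: BusRd
[2] P1: store L0 := 43 | P0:I, P1:M(43), P2:I | bus: BusRdX
[3] P2: load  L1 | P0:S(70), P1:I, P2:S(70) | bus: BusRd
[4] P0: load  L1 | P0:S(70), P1:I, P2:S(70) | bus: none
[5] P1: load  L0 | P0:I, P1:M(43), P2:I | bus: none
[6] P1: load  L0 | P0:I, P1:M(43), P2:I | bus: none
[7] P1: store L0 := 29 | P0:I, P1:M(29), P2:I | bus: none
[8] P1: store L1 := 11 | P0:I, P1:M(11), P2:I | bus: BusRdX
[9] P2: store L1 := 59 | P0:I, P1:I, P2:M(59) | bus: BusRdX,Flush
[10] P2: load  L0 | P0:I, P1:S(29), P2:S(29) | bus: BusRd,Flush
[11] P1: store L0 := 7 | P0:I, P1:M(7), P2:I | bus: BusUpgr
[12] P1: store L0 := 74 | P0:I, P1:M(74), P2:I | bus: none
[13] P2: store L1 := 26 | P0:I, P1:I, P2:M(26) | bus: none
[14] P2: store L0 := 2 | P0:I, P1:I, P2:M(2) | bus: BusRdX,Flush
[15] P0: load  L1 | P0:S(26), P1:I, P2:S(26) | bus: BusRd,Flush
[16] P1: store L0 := 32 | P0:I, P1:M(32), P2:I | bus: BusRdX,Flush
[17] P1: store L0 := 67 | P0:I, P1:M(67), P2:I | bus: none
[18] P1: load  L0 | P0:I, P1:M(67), P2:I | bus: none
[19] P2: store L1 := 33 | P0:I, P1:I, P2:M(33) | bus: BusUpgr
[20] P0: store L0 := 57 | P0:M(57), P1:I, P2:I | bus: BusRdX,Flush
[21] P1: store L0 := 56 | P0:I, P1:M(56), P2:I | bus: BusRdX,Flush
[22] P1: store L1 := 34 | P0:I, P1:M(34), P2:I | bus: BusRdX,Flush
[23] P1: store L1 := 89 | P0:I, P1:M(89), P2:I | bus: none
[24] P0: store L1 := 90 | P0:M(90), P1:I, P2:I | bus: BusRdX,Flush
[25] P0: store L0 := 28 | P0:M(28), P1:I, P2:I | bus: BusRdX,Flush
[26] P1: load  L1 | P0:S(90), P1:S(90), P2:I | bus: BusRd,Flush
[27] P0: store L0 := 49 | P0:M(49), P1:I, P2:I | bus: none
[28] P2: store L1 := 36 | P0:I, P1:I, P2:M(36) | bus: BusRdX

state = M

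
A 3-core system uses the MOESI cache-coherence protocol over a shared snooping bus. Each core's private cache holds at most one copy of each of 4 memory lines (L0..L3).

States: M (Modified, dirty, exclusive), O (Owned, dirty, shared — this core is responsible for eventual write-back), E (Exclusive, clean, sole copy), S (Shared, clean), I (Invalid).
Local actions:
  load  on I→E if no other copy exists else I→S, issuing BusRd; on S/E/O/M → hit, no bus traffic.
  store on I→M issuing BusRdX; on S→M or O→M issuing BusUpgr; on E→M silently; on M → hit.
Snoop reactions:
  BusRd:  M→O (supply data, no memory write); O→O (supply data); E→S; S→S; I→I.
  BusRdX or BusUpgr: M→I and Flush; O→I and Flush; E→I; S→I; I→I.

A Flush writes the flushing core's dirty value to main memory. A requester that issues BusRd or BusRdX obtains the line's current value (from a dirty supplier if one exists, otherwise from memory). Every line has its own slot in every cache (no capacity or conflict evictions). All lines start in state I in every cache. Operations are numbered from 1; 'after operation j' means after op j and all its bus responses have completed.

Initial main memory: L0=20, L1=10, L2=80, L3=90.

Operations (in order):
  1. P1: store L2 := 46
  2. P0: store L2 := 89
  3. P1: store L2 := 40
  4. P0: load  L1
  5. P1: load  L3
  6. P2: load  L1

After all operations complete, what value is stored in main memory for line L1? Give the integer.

memory[L1] = 10

  op1 P1: store L2 := 46 → I/M/I on L2; bus BusRdX; mem=80
  op2 P0: store L2 := 89 → M/I/I on L2; bus BusRdX Flush; mem=46
  op3 P1: store L2 := 40 → I/M/I on L2; bus BusRdX Flush; mem=89
  op4 P0: load  L1 → E/I/I on L1; bus BusRd; mem=10
  op5 P1: load  L3 → I/E/I on L3; bus BusRd; mem=90
  op6 P2: load  L1 → S/I/S on L1; bus BusRd; mem=10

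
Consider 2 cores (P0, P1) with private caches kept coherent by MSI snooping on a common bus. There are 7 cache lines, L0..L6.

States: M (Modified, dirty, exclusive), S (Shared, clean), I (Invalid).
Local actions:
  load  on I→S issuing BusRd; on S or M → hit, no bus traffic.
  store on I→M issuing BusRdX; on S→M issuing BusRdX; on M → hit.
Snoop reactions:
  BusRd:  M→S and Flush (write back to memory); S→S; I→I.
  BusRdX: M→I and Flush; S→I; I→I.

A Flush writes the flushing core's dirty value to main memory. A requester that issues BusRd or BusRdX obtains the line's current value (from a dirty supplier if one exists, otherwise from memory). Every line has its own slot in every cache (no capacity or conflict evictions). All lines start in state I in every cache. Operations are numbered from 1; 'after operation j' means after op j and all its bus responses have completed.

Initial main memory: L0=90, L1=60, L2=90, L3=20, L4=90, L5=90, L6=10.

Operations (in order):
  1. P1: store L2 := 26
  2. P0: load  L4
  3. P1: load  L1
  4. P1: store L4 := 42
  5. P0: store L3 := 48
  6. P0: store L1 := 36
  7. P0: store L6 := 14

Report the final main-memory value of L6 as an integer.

memory[L6] = 10

step 1: P1: store L2 := 26  ⟶  IM  (L2)  txn=BusRdX  M[L2]=90
step 2: P0: load  L4  ⟶  SI  (L4)  txn=BusRd  M[L4]=90
step 3: P1: load  L1  ⟶  IS  (L1)  txn=BusRd  M[L1]=60
step 4: P1: store L4 := 42  ⟶  IM  (L4)  txn=BusRdX  M[L4]=90
step 5: P0: store L3 := 48  ⟶  MI  (L3)  txn=BusRdX  M[L3]=20
step 6: P0: store L1 := 36  ⟶  MI  (L1)  txn=BusRdX  M[L1]=60
step 7: P0: store L6 := 14  ⟶  MI  (L6)  txn=BusRdX  M[L6]=10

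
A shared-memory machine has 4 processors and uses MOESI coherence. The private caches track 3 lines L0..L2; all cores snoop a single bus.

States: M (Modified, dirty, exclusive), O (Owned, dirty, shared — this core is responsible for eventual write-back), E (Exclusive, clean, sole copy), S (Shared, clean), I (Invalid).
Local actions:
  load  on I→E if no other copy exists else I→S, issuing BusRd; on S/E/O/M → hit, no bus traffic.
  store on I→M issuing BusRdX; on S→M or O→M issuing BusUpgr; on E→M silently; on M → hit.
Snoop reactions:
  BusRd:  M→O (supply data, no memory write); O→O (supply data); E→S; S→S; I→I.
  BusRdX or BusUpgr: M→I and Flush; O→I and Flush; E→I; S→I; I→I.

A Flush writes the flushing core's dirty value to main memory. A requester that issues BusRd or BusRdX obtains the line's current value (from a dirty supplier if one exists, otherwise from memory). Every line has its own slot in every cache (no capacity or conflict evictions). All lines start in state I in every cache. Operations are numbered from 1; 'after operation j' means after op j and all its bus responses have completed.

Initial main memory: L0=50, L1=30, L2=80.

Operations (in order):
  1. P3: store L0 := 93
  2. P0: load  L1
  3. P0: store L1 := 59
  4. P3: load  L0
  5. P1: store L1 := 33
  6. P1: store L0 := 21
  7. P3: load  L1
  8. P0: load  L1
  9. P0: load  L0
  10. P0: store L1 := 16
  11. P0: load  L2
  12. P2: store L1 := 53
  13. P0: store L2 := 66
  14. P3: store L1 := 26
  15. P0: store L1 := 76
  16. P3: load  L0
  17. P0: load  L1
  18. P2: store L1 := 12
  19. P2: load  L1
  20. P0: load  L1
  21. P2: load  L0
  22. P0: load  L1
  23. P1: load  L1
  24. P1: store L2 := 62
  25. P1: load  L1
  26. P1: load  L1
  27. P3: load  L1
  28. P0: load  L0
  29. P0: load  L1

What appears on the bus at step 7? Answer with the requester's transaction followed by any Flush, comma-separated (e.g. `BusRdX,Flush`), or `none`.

[1] P3: store L0 := 93 | P0:I, P1:I, P2:I, P3:M(93) | bus: BusRdX
[2] P0: load  L1 | P0:E(30), P1:I, P2:I, P3:I | bus: BusRd
[3] P0: store L1 := 59 | P0:M(59), P1:I, P2:I, P3:I | bus: none
[4] P3: load  L0 | P0:I, P1:I, P2:I, P3:M(93) | bus: none
[5] P1: store L1 := 33 | P0:I, P1:M(33), P2:I, P3:I | bus: BusRdX,Flush
[6] P1: store L0 := 21 | P0:I, P1:M(21), P2:I, P3:I | bus: BusRdX,Flush
[7] P3: load  L1 | P0:I, P1:O(33), P2:I, P3:S(33) | bus: BusRd
[8] P0: load  L1 | P0:S(33), P1:O(33), P2:I, P3:S(33) | bus: BusRd
[9] P0: load  L0 | P0:S(21), P1:O(21), P2:I, P3:I | bus: BusRd
[10] P0: store L1 := 16 | P0:M(16), P1:I, P2:I, P3:I | bus: BusUpgr,Flush
[11] P0: load  L2 | P0:E(80), P1:I, P2:I, P3:I | bus: BusRd
[12] P2: store L1 := 53 | P0:I, P1:I, P2:M(53), P3:I | bus: BusRdX,Flush
[13] P0: store L2 := 66 | P0:M(66), P1:I, P2:I, P3:I | bus: none
[14] P3: store L1 := 26 | P0:I, P1:I, P2:I, P3:M(26) | bus: BusRdX,Flush
[15] P0: store L1 := 76 | P0:M(76), P1:I, P2:I, P3:I | bus: BusRdX,Flush
[16] P3: load  L0 | P0:S(21), P1:O(21), P2:I, P3:S(21) | bus: BusRd
[17] P0: load  L1 | P0:M(76), P1:I, P2:I, P3:I | bus: none
[18] P2: store L1 := 12 | P0:I, P1:I, P2:M(12), P3:I | bus: BusRdX,Flush
[19] P2: load  L1 | P0:I, P1:I, P2:M(12), P3:I | bus: none
[20] P0: load  L1 | P0:S(12), P1:I, P2:O(12), P3:I | bus: BusRd
[21] P2: load  L0 | P0:S(21), P1:O(21), P2:S(21), P3:S(21) | bus: BusRd
[22] P0: load  L1 | P0:S(12), P1:I, P2:O(12), P3:I | bus: none
[23] P1: load  L1 | P0:S(12), P1:S(12), P2:O(12), P3:I | bus: BusRd
[24] P1: store L2 := 62 | P0:I, P1:M(62), P2:I, P3:I | bus: BusRdX,Flush
[25] P1: load  L1 | P0:S(12), P1:S(12), P2:O(12), P3:I | bus: none
[26] P1: load  L1 | P0:S(12), P1:S(12), P2:O(12), P3:I | bus: none
[27] P3: load  L1 | P0:S(12), P1:S(12), P2:O(12), P3:S(12) | bus: BusRd
[28] P0: load  L0 | P0:S(21), P1:O(21), P2:S(21), P3:S(21) | bus: none
[29] P0: load  L1 | P0:S(12), P1:S(12), P2:O(12), P3:S(12) | bus: none

bus = BusRd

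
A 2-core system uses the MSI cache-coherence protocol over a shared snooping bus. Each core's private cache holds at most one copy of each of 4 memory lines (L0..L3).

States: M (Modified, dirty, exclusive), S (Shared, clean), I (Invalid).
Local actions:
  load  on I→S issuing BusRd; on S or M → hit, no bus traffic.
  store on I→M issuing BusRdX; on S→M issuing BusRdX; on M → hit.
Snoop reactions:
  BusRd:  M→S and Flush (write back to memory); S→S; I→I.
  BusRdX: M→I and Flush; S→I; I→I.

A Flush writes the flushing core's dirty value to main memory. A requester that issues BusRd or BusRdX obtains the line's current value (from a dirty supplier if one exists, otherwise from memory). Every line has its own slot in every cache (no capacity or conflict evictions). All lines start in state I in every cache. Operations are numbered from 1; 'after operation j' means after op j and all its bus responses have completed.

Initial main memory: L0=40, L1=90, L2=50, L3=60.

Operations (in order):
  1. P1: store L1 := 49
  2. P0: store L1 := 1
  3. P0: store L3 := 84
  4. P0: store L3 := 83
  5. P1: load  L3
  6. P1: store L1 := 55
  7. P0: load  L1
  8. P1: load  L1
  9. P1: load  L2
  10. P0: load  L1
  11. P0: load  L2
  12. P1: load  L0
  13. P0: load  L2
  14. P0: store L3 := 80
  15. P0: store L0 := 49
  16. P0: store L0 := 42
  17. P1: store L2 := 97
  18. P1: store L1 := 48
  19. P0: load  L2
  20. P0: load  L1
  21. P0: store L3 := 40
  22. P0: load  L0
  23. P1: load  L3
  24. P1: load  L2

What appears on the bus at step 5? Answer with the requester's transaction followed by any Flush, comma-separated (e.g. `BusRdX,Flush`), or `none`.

[1] P1: store L1 := 49 | P0:I, P1:M(49) | bus: BusRdX
[2] P0: store L1 := 1 | P0:M(1), P1:I | bus: BusRdX,Flush
[3] P0: store L3 := 84 | P0:M(84), P1:I | bus: BusRdX
[4] P0: store L3 := 83 | P0:M(83), P1:I | bus: none
[5] P1: load  L3 | P0:S(83), P1:S(83) | bus: BusRd,Flush
[6] P1: store L1 := 55 | P0:I, P1:M(55) | bus: BusRdX,Flush
[7] P0: load  L1 | P0:S(55), P1:S(55) | bus: BusRd,Flush
[8] P1: load  L1 | P0:S(55), P1:S(55) | bus: none
[9] P1: load  L2 | P0:I, P1:S(50) | bus: BusRd
[10] P0: load  L1 | P0:S(55), P1:S(55) | bus: none
[11] P0: load  L2 | P0:S(50), P1:S(50) | bus: BusRd
[12] P1: load  L0 | P0:I, P1:S(40) | bus: BusRd
[13] P0: load  L2 | P0:S(50), P1:S(50) | bus: none
[14] P0: store L3 := 80 | P0:M(80), P1:I | bus: BusRdX
[15] P0: store L0 := 49 | P0:M(49), P1:I | bus: BusRdX
[16] P0: store L0 := 42 | P0:M(42), P1:I | bus: none
[17] P1: store L2 := 97 | P0:I, P1:M(97) | bus: BusRdX
[18] P1: store L1 := 48 | P0:I, P1:M(48) | bus: BusRdX
[19] P0: load  L2 | P0:S(97), P1:S(97) | bus: BusRd,Flush
[20] P0: load  L1 | P0:S(48), P1:S(48) | bus: BusRd,Flush
[21] P0: store L3 := 40 | P0:M(40), P1:I | bus: none
[22] P0: load  L0 | P0:M(42), P1:I | bus: none
[23] P1: load  L3 | P0:S(40), P1:S(40) | bus: BusRd,Flush
[24] P1: load  L2 | P0:S(97), P1:S(97) | bus: none

bus = BusRd,Flush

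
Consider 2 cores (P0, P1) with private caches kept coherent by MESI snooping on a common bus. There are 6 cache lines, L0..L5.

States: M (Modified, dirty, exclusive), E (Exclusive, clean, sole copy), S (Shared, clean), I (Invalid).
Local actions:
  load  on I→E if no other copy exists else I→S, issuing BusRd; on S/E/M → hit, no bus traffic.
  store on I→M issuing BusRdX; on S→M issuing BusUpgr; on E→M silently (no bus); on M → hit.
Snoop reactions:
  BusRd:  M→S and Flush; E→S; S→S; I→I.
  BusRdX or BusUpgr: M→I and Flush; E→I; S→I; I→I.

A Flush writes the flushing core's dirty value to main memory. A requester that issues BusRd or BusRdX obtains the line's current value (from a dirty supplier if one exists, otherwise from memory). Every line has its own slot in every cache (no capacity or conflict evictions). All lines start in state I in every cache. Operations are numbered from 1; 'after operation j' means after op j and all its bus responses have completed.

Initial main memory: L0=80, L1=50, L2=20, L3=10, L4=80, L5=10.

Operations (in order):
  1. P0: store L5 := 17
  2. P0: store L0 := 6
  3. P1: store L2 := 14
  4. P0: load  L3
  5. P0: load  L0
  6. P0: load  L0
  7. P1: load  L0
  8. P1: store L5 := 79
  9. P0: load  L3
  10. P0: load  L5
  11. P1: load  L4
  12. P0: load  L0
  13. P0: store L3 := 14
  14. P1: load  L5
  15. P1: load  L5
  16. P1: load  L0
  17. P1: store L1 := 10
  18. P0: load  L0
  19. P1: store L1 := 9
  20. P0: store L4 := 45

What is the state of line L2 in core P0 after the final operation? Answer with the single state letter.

1. P0: store L5 := 17  bus=[BusRdX]  L5: P0=M P1=I  mem[L5]=10
2. P0: store L0 := 6  bus=[BusRdX]  L0: P0=M P1=I  mem[L0]=80
3. P1: store L2 := 14  bus=[BusRdX]  L2: P0=I P1=M  mem[L2]=20
4. P0: load  L3  bus=[BusRd]  L3: P0=E P1=I  mem[L3]=10
5. P0: load  L0  bus=[-]  L0: P0=M P1=I  mem[L0]=80
6. P0: load  L0  bus=[-]  L0: P0=M P1=I  mem[L0]=80
7. P1: load  L0  bus=[BusRd,Flush]  L0: P0=S P1=S  mem[L0]=6
8. P1: store L5 := 79  bus=[BusRdX,Flush]  L5: P0=I P1=M  mem[L5]=17
9. P0: load  L3  bus=[-]  L3: P0=E P1=I  mem[L3]=10
10. P0: load  L5  bus=[BusRd,Flush]  L5: P0=S P1=S  mem[L5]=79
11. P1: load  L4  bus=[BusRd]  L4: P0=I P1=E  mem[L4]=80
12. P0: load  L0  bus=[-]  L0: P0=S P1=S  mem[L0]=6
13. P0: store L3 := 14  bus=[-]  L3: P0=M P1=I  mem[L3]=10
14. P1: load  L5  bus=[-]  L5: P0=S P1=S  mem[L5]=79
15. P1: load  L5  bus=[-]  L5: P0=S P1=S  mem[L5]=79
16. P1: load  L0  bus=[-]  L0: P0=S P1=S  mem[L0]=6
17. P1: store L1 := 10  bus=[BusRdX]  L1: P0=I P1=M  mem[L1]=50
18. P0: load  L0  bus=[-]  L0: P0=S P1=S  mem[L0]=6
19. P1: store L1 := 9  bus=[-]  L1: P0=I P1=M  mem[L1]=50
20. P0: store L4 := 45  bus=[BusRdX]  L4: P0=M P1=I  mem[L4]=80

state = I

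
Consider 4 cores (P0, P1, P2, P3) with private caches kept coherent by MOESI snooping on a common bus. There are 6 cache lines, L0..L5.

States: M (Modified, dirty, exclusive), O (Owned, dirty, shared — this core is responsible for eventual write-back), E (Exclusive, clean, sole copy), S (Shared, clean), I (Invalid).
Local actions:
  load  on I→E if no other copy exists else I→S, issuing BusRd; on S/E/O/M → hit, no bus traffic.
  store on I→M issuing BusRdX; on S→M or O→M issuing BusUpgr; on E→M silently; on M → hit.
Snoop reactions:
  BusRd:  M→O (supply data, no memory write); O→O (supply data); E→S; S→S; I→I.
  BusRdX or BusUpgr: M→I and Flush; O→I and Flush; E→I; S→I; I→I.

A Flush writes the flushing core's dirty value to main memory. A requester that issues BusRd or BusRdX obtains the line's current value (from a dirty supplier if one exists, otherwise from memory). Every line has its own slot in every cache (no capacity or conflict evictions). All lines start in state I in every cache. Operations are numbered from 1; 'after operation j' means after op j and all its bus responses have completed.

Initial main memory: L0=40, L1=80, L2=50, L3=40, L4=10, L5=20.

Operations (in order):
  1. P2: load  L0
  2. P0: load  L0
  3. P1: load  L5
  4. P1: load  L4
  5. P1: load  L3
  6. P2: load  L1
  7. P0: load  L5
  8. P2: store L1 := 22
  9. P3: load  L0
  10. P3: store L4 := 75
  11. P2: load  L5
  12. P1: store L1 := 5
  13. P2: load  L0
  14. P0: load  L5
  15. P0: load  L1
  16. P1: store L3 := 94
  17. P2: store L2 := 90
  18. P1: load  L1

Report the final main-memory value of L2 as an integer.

step 1: P2: load  L0  ⟶  IIEI  (L0)  txn=BusRd  M[L0]=40
step 2: P0: load  L0  ⟶  SISI  (L0)  txn=BusRd  M[L0]=40
step 3: P1: load  L5  ⟶  IEII  (L5)  txn=BusRd  M[L5]=20
step 4: P1: load  L4  ⟶  IEII  (L4)  txn=BusRd  M[L4]=10
step 5: P1: load  L3  ⟶  IEII  (L3)  txn=BusRd  M[L3]=40
step 6: P2: load  L1  ⟶  IIEI  (L1)  txn=BusRd  M[L1]=80
step 7: P0: load  L5  ⟶  SSII  (L5)  txn=BusRd  M[L5]=20
step 8: P2: store L1 := 22  ⟶  IIMI  (L1)  txn=∅  M[L1]=80
step 9: P3: load  L0  ⟶  SISS  (L0)  txn=BusRd  M[L0]=40
step 10: P3: store L4 := 75  ⟶  IIIM  (L4)  txn=BusRdX  M[L4]=10
step 11: P2: load  L5  ⟶  SSSI  (L5)  txn=BusRd  M[L5]=20
step 12: P1: store L1 := 5  ⟶  IMII  (L1)  txn=BusRdX+Flush  M[L1]=22
step 13: P2: load  L0  ⟶  SISS  (L0)  txn=∅  M[L0]=40
step 14: P0: load  L5  ⟶  SSSI  (L5)  txn=∅  M[L5]=20
step 15: P0: load  L1  ⟶  SOII  (L1)  txn=BusRd  M[L1]=22
step 16: P1: store L3 := 94  ⟶  IMII  (L3)  txn=∅  M[L3]=40
step 17: P2: store L2 := 90  ⟶  IIMI  (L2)  txn=BusRdX  M[L2]=50
step 18: P1: load  L1  ⟶  SOII  (L1)  txn=∅  M[L1]=22

memory[L2] = 50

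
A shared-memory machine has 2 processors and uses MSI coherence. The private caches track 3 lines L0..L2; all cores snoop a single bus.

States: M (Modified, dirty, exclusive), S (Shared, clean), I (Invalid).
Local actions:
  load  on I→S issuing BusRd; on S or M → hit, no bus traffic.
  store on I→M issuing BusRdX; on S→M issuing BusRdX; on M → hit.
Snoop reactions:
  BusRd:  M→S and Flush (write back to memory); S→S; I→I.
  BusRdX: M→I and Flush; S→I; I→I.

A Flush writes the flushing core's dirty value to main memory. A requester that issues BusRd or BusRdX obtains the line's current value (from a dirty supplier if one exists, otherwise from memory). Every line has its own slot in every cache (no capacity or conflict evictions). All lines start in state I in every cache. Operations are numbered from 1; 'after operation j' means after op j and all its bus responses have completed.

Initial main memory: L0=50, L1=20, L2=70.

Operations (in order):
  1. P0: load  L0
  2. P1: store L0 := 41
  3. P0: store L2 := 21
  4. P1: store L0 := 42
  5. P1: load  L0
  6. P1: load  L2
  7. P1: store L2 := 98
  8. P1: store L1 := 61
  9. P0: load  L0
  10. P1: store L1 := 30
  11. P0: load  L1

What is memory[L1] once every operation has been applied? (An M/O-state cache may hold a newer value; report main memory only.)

memory[L1] = 30

1. P0: load  L0  bus=[BusRd]  L0: P0=S P1=I  mem[L0]=50
2. P1: store L0 := 41  bus=[BusRdX]  L0: P0=I P1=M  mem[L0]=50
3. P0: store L2 := 21  bus=[BusRdX]  L2: P0=M P1=I  mem[L2]=70
4. P1: store L0 := 42  bus=[-]  L0: P0=I P1=M  mem[L0]=50
5. P1: load  L0  bus=[-]  L0: P0=I P1=M  mem[L0]=50
6. P1: load  L2  bus=[BusRd,Flush]  L2: P0=S P1=S  mem[L2]=21
7. P1: store L2 := 98  bus=[BusRdX]  L2: P0=I P1=M  mem[L2]=21
8. P1: store L1 := 61  bus=[BusRdX]  L1: P0=I P1=M  mem[L1]=20
9. P0: load  L0  bus=[BusRd,Flush]  L0: P0=S P1=S  mem[L0]=42
10. P1: store L1 := 30  bus=[-]  L1: P0=I P1=M  mem[L1]=20
11. P0: load  L1  bus=[BusRd,Flush]  L1: P0=S P1=S  mem[L1]=30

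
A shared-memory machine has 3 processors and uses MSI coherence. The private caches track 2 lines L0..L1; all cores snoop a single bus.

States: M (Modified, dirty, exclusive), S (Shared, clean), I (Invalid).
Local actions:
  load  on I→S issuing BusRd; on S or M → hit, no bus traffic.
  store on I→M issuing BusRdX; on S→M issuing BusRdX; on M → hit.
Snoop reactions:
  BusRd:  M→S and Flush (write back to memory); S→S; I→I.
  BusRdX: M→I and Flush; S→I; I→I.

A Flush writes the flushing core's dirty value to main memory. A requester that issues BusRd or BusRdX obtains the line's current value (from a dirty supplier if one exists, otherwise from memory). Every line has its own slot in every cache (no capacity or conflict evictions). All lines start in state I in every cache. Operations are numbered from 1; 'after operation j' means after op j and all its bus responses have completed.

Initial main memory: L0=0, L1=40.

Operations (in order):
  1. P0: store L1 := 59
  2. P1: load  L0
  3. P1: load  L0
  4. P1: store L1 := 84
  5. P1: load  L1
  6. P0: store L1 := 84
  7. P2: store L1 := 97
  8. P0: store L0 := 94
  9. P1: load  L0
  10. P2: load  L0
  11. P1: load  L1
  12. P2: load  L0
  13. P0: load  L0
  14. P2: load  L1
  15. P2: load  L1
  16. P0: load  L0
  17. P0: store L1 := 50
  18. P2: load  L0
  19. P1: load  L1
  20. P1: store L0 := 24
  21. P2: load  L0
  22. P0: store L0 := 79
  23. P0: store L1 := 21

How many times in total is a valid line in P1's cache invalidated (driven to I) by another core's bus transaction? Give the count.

invalidations = 5

step 1: P0: store L1 := 59  ⟶  MII  (L1)  txn=BusRdX  M[L1]=40
step 2: P1: load  L0  ⟶  ISI  (L0)  txn=BusRd  M[L0]=0
step 3: P1: load  L0  ⟶  ISI  (L0)  txn=∅  M[L0]=0
step 4: P1: store L1 := 84  ⟶  IMI  (L1)  txn=BusRdX+Flush  M[L1]=59
step 5: P1: load  L1  ⟶  IMI  (L1)  txn=∅  M[L1]=59
step 6: P0: store L1 := 84  ⟶  MII  (L1)  txn=BusRdX+Flush  M[L1]=84
step 7: P2: store L1 := 97  ⟶  IIM  (L1)  txn=BusRdX+Flush  M[L1]=84
step 8: P0: store L0 := 94  ⟶  MII  (L0)  txn=BusRdX  M[L0]=0
step 9: P1: load  L0  ⟶  SSI  (L0)  txn=BusRd+Flush  M[L0]=94
step 10: P2: load  L0  ⟶  SSS  (L0)  txn=BusRd  M[L0]=94
step 11: P1: load  L1  ⟶  ISS  (L1)  txn=BusRd+Flush  M[L1]=97
step 12: P2: load  L0  ⟶  SSS  (L0)  txn=∅  M[L0]=94
step 13: P0: load  L0  ⟶  SSS  (L0)  txn=∅  M[L0]=94
step 14: P2: load  L1  ⟶  ISS  (L1)  txn=∅  M[L1]=97
step 15: P2: load  L1  ⟶  ISS  (L1)  txn=∅  M[L1]=97
step 16: P0: load  L0  ⟶  SSS  (L0)  txn=∅  M[L0]=94
step 17: P0: store L1 := 50  ⟶  MII  (L1)  txn=BusRdX  M[L1]=97
step 18: P2: load  L0  ⟶  SSS  (L0)  txn=∅  M[L0]=94
step 19: P1: load  L1  ⟶  SSI  (L1)  txn=BusRd+Flush  M[L1]=50
step 20: P1: store L0 := 24  ⟶  IMI  (L0)  txn=BusRdX  M[L0]=94
step 21: P2: load  L0  ⟶  ISS  (L0)  txn=BusRd+Flush  M[L0]=24
step 22: P0: store L0 := 79  ⟶  MII  (L0)  txn=BusRdX  M[L0]=24
step 23: P0: store L1 := 21  ⟶  MII  (L1)  txn=BusRdX  M[L1]=50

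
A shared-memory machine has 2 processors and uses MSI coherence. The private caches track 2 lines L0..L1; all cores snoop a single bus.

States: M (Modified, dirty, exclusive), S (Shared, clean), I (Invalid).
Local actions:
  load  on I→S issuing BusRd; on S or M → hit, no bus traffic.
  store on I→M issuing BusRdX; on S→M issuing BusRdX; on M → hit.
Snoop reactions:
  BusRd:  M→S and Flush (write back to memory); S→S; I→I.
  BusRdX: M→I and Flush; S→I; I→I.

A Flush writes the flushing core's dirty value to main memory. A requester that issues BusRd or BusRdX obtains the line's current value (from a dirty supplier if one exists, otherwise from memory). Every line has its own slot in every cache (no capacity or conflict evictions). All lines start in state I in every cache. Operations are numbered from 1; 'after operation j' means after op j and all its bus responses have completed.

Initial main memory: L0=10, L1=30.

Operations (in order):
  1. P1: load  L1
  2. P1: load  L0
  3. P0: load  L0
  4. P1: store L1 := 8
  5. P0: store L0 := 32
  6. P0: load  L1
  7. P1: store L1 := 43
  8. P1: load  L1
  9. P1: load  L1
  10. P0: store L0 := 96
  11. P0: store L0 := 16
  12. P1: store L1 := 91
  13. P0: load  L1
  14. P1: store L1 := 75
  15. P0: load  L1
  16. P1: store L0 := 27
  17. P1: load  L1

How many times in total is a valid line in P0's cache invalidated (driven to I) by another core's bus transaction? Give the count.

invalidations = 3

[1] P1: load  L1 | P0:I, P1:S(30) | bus: BusRd
[2] P1: load  L0 | P0:I, P1:S(10) | bus: BusRd
[3] P0: load  L0 | P0:S(10), P1:S(10) | bus: BusRd
[4] P1: store L1 := 8 | P0:I, P1:M(8) | bus: BusRdX
[5] P0: store L0 := 32 | P0:M(32), P1:I | bus: BusRdX
[6] P0: load  L1 | P0:S(8), P1:S(8) | bus: BusRd,Flush
[7] P1: store L1 := 43 | P0:I, P1:M(43) | bus: BusRdX
[8] P1: load  L1 | P0:I, P1:M(43) | bus: none
[9] P1: load  L1 | P0:I, P1:M(43) | bus: none
[10] P0: store L0 := 96 | P0:M(96), P1:I | bus: none
[11] P0: store L0 := 16 | P0:M(16), P1:I | bus: none
[12] P1: store L1 := 91 | P0:I, P1:M(91) | bus: none
[13] P0: load  L1 | P0:S(91), P1:S(91) | bus: BusRd,Flush
[14] P1: store L1 := 75 | P0:I, P1:M(75) | bus: BusRdX
[15] P0: load  L1 | P0:S(75), P1:S(75) | bus: BusRd,Flush
[16] P1: store L0 := 27 | P0:I, P1:M(27) | bus: BusRdX,Flush
[17] P1: load  L1 | P0:S(75), P1:S(75) | bus: none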